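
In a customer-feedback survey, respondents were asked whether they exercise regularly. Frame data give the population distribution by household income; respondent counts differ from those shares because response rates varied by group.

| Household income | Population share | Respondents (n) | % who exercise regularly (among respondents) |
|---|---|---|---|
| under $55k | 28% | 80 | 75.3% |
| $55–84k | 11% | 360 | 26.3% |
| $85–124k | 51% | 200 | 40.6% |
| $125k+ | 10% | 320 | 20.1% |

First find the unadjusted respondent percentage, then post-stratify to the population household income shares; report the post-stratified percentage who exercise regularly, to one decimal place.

46.7%

Naive respondent-only estimate (weights = respondent counts):
  (80/960)×75.3 + (360/960)×26.3 + (200/960)×40.6 + (320/960)×20.1 = 31.2958%
Post-stratified estimate weights by population shares:
  0.28×75.3 + 0.11×26.3 + 0.51×40.6 + 0.1×20.1 = 46.693%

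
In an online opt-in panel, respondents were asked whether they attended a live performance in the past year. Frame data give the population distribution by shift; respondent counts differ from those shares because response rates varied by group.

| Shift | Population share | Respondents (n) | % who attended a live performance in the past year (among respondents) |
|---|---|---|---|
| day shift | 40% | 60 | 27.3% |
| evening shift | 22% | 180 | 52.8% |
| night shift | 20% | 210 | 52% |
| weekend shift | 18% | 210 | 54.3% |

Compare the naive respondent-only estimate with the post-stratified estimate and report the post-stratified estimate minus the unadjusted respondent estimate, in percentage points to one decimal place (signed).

-8.0 percentage points

Unadjusted (pooled respondent) estimate weights by respondent counts:
  (60/660)×27.3 + (180/660)×52.8 + (210/660)×52 + (210/660)×54.3 = 50.7045%
Post-stratifying to population shares instead:
  0.4×27.3 + 0.22×52.8 + 0.2×52 + 0.18×54.3 = 42.71%
Difference = 42.71 − 50.7045 = -7.9945 pp.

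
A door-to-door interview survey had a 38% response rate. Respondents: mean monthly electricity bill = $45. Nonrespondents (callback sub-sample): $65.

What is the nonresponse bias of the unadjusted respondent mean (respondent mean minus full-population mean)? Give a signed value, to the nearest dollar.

Nonresponse fraction = 1 − 0.38 = 0.62.
Bias = (nonresponse fraction) × (respondent mean − nonrespondent mean)
     = 0.62 × (45 − 65) = 0.62 × -20 = -12.4.

-$12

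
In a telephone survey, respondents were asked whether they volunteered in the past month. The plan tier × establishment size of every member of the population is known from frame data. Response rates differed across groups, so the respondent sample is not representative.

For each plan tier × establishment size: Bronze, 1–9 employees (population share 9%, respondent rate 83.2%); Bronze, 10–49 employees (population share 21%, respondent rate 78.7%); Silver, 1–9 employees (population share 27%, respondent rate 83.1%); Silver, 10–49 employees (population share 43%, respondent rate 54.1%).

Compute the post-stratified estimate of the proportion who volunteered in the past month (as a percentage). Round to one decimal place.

69.7%

Reweight to the known plan tier × establishment size distribution:
  Bronze, 1–9 employees: 0.09 × 83.2 = 7.488
  Bronze, 10–49 employees: 0.21 × 78.7 = 16.527
  Silver, 1–9 employees: 0.27 × 83.1 = 22.437
  Silver, 10–49 employees: 0.43 × 54.1 = 23.263
Post-stratified estimate = 69.715 → 69.7%.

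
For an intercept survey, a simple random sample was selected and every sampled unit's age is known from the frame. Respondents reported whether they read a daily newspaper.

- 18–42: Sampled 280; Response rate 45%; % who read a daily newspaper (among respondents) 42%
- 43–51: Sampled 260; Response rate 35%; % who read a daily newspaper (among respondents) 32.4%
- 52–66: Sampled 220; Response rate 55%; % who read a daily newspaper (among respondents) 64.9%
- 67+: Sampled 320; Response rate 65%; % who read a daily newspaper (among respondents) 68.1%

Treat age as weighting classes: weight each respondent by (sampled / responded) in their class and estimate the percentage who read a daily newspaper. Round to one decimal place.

52.1%

Weighting each respondent by the inverse class response rate inflates each class back to its sampled size, so the class weight is n_sampled:
  18–42: 280 × 42 = 11,760
  43–51: 260 × 32.4 = 8424
  52–66: 220 × 64.9 = 14278
  67+: 320 × 68.1 = 21,792
Adjusted estimate = 56,254 / 1,080 = 52.087 → 52.1%.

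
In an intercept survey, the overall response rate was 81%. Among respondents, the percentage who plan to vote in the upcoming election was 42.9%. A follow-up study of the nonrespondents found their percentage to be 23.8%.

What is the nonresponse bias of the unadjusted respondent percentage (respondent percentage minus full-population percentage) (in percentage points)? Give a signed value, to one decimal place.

+3.6 percentage points

Nonresponse fraction = 1 − 0.81 = 0.19.
Bias = (nonresponse fraction) × (respondent percentage − nonrespondent percentage)
     = 0.19 × (42.9 − 23.8) = 0.19 × 19.1 = 3.629.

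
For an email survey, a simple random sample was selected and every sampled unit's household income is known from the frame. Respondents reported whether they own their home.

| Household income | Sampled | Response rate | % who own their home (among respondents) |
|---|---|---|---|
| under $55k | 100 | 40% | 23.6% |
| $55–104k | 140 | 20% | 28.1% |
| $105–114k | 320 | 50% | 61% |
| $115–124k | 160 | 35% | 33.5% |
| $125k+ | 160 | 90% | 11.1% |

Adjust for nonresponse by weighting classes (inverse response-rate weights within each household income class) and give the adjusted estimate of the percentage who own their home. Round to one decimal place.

37.4%

Each respondent's weight = sampled/responded in their class; summing within a class gives n_sampled, so:
  under $55k: 100 × 23.6 = 2360
  $55–104k: 140 × 28.1 = 3934
  $105–114k: 320 × 61 = 19,520
  $115–124k: 160 × 33.5 = 5360
  $125k+: 160 × 11.1 = 1776
Adjusted estimate = 32,950 / 880 = 37.4432 → 37.4%.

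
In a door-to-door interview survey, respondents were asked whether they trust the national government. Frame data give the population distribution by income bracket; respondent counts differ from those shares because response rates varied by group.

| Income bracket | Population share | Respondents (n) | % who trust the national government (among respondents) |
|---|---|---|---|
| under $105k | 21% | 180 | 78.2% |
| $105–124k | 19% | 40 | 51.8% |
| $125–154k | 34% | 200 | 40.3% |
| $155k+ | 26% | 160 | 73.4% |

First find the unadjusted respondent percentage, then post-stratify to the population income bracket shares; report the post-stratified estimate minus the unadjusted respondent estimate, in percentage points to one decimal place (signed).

Without adjustment, the pooled respondent share is:
  (180/580)×78.2 + (40/580)×51.8 + (200/580)×40.3 + (160/580)×73.4 = 61.9862%
Reweighting by population income bracket shares:
  0.21×78.2 + 0.19×51.8 + 0.34×40.3 + 0.26×73.4 = 59.05%
Difference = 59.05 − 61.9862 = -2.9362 pp.

-2.9 percentage points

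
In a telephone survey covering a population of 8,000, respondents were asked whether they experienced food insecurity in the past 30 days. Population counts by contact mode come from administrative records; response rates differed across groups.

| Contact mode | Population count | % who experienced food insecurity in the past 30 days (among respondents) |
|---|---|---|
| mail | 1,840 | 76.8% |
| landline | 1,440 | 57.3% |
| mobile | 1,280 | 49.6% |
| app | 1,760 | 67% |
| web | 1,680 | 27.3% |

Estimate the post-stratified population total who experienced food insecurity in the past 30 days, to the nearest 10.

4,510

Apply each group's respondent rate to its population count:
  mail: 1,840 × 76.8% = 1413.12
  landline: 1,440 × 57.3% = 825.12
  mobile: 1,280 × 49.6% = 634.88
  app: 1,760 × 67% = 1179.2
  web: 1,680 × 27.3% = 458.64
Estimated total = 4510.96 → 4,510.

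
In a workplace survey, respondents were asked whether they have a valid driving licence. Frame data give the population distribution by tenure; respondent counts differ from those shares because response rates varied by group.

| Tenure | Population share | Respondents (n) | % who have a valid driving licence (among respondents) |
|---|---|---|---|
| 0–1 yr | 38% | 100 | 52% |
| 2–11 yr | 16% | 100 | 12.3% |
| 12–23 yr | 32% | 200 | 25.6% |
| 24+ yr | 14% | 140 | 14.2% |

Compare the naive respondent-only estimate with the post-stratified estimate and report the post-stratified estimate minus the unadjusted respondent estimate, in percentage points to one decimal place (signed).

+6.8 percentage points

Naive respondent-only estimate (weights = respondent counts):
  (100/540)×52 + (100/540)×12.3 + (200/540)×25.6 + (140/540)×14.2 = 25.0704%
Post-stratified estimate weights by population shares:
  0.38×52 + 0.16×12.3 + 0.32×25.6 + 0.14×14.2 = 31.908%
Difference = 31.908 − 25.0704 = 6.8376 pp.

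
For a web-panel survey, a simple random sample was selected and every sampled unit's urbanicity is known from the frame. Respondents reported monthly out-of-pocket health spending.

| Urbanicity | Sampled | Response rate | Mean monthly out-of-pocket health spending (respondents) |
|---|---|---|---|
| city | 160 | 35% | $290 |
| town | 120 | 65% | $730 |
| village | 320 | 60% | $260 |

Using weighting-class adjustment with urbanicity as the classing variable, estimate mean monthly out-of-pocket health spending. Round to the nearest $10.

$360

Inverse-response-rate weighting restores each class to its sampled count, so class totals weight by n_sampled:
  city: 160 × 290 = 46,400
  town: 120 × 730 = 87,600
  village: 320 × 260 = 83,200
Adjusted estimate = 217,200 / 600 = 362 → $360.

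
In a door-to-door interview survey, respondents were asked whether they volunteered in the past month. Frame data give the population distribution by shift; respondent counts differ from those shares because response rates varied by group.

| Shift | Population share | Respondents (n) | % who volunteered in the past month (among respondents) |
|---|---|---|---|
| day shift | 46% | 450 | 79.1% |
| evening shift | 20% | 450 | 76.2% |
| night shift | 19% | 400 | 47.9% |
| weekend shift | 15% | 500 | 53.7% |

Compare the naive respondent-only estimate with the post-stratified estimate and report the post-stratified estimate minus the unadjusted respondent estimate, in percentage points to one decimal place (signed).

+4.4 percentage points

Without adjustment, the pooled respondent share is:
  (450/1800)×79.1 + (450/1800)×76.2 + (400/1800)×47.9 + (500/1800)×53.7 = 64.3861%
Post-stratifying to population shares instead:
  0.46×79.1 + 0.2×76.2 + 0.19×47.9 + 0.15×53.7 = 68.782%
Difference = 68.782 − 64.3861 = 4.3959 pp.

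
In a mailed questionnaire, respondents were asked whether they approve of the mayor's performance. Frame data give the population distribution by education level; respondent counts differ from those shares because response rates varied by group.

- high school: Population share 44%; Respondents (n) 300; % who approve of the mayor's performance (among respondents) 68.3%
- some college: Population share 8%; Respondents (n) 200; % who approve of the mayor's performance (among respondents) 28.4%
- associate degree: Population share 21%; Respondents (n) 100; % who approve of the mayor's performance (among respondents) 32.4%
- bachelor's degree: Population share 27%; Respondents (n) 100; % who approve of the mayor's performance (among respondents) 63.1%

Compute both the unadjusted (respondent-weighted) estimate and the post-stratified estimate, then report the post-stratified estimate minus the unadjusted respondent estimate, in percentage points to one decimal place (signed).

+5.1 percentage points

Without adjustment, the pooled respondent share is:
  (300/700)×68.3 + (200/700)×28.4 + (100/700)×32.4 + (100/700)×63.1 = 51.0286%
Post-stratifying to population shares instead:
  0.44×68.3 + 0.08×28.4 + 0.21×32.4 + 0.27×63.1 = 56.165%
Difference = 56.165 − 51.0286 = 5.1364 pp.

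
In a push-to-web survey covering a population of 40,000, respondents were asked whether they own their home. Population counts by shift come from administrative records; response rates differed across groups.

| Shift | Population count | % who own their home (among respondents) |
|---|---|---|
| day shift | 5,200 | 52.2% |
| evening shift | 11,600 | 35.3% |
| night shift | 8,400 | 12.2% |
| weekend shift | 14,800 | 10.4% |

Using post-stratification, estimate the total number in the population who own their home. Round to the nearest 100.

9,400

Estimated count per cell = population count × respondent percentage:
  day shift: 5,200 × 52.2% = 2714.4
  evening shift: 11,600 × 35.3% = 4094.8
  night shift: 8,400 × 12.2% = 1024.8
  weekend shift: 14,800 × 10.4% = 1539.2
Estimated total = 9373.2 → 9,400.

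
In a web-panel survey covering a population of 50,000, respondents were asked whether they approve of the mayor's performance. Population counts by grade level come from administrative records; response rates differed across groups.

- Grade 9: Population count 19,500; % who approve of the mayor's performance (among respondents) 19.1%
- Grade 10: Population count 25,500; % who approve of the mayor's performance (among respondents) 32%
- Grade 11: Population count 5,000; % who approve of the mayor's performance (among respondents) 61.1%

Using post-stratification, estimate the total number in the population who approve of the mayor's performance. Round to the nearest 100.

Each cell contributes its population count × the respondent rate:
  Grade 9: 19,500 × 19.1% = 3724.5
  Grade 10: 25,500 × 32% = 8160
  Grade 11: 5,000 × 61.1% = 3055
Estimated total = 14939.5 → 14,900.

14,900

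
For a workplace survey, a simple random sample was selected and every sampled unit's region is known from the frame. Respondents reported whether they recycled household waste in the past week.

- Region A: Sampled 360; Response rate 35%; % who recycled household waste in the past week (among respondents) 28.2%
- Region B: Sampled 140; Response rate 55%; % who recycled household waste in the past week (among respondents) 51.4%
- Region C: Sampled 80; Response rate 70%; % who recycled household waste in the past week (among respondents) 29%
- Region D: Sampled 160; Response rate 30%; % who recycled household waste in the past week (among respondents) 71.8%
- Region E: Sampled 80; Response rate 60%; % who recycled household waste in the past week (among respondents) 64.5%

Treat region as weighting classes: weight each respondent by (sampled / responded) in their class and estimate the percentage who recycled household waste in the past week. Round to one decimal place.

44.3%

Inverse-response-rate weighting restores each class to its sampled count, so class totals weight by n_sampled:
  Region A: 360 × 28.2 = 10,152
  Region B: 140 × 51.4 = 7196
  Region C: 80 × 29 = 2320
  Region D: 160 × 71.8 = 11,488
  Region E: 80 × 64.5 = 5160
Adjusted estimate = 36,316 / 820 = 44.2878 → 44.3%.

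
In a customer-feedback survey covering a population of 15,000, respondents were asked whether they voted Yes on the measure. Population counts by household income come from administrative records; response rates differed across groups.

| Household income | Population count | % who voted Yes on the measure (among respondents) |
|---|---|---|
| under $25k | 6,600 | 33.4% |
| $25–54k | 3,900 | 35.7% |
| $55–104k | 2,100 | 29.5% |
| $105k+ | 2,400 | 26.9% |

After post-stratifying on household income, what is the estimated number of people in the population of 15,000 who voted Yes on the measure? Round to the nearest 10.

4,860

Estimated count per cell = population count × respondent percentage:
  under $25k: 6,600 × 33.4% = 2204.4
  $25–54k: 3,900 × 35.7% = 1392.3
  $55–104k: 2,100 × 29.5% = 619.5
  $105k+: 2,400 × 26.9% = 645.6
Estimated total = 4861.8 → 4,860.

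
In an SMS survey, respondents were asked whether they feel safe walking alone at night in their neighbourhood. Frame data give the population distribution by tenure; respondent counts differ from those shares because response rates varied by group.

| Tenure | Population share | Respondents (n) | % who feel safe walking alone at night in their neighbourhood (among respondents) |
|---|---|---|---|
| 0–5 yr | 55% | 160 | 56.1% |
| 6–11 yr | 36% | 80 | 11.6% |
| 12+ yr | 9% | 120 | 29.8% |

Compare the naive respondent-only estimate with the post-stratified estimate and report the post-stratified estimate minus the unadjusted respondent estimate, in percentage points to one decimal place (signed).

+0.3 percentage points

Without adjustment, the pooled respondent share is:
  (160/360)×56.1 + (80/360)×11.6 + (120/360)×29.8 = 37.4444%
Post-stratifying to population shares instead:
  0.55×56.1 + 0.36×11.6 + 0.09×29.8 = 37.713%
Difference = 37.713 − 37.4444 = 0.2686 pp.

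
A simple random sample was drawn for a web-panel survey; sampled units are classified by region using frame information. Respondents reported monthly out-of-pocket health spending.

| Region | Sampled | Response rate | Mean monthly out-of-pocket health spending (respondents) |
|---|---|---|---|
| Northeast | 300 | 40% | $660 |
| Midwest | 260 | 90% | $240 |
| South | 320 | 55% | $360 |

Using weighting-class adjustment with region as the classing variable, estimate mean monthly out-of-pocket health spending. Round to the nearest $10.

With weight = n_sampled/n_responded per class, the weighted class total is n_sampled:
  Northeast: 300 × 660 = 198,000
  Midwest: 260 × 240 = 62,400
  South: 320 × 360 = 115,200
Adjusted estimate = 375,600 / 880 = 426.818 → $430.

$430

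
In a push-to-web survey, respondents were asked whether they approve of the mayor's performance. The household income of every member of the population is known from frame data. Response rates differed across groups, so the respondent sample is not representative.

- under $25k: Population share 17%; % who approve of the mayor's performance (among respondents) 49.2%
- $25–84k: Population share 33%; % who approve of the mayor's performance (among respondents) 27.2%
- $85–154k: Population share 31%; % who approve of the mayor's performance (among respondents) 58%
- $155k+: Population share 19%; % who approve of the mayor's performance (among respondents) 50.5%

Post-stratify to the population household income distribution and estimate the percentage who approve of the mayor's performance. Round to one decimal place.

44.9%

Weight each group's respondent value by its population share:
  under $25k: 0.17 × 49.2 = 8.364
  $25–84k: 0.33 × 27.2 = 8.976
  $85–154k: 0.31 × 58 = 17.98
  $155k+: 0.19 × 50.5 = 9.595
Post-stratified estimate = 44.915 → 44.9%.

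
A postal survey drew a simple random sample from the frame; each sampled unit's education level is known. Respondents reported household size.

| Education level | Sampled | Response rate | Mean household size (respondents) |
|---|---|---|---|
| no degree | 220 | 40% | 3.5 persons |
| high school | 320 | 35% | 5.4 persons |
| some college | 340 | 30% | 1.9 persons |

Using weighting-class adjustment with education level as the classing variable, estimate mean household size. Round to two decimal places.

3.57

Each respondent's weight = sampled/responded in their class; summing within a class gives n_sampled, so:
  no degree: 220 × 3.5 = 770
  high school: 320 × 5.4 = 1728
  some college: 340 × 1.9 = 646
Adjusted estimate = 3144 / 880 = 3.57273 → 3.57.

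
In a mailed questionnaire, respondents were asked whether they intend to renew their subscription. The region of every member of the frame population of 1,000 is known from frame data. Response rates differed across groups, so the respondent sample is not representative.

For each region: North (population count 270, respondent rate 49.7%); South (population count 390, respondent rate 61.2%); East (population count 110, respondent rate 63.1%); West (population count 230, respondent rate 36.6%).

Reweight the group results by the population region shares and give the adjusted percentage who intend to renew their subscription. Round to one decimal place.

Reweight to the known region distribution:
  North: (270/1,000) × 49.7 = 13.419
  South: (390/1,000) × 61.2 = 23.868
  East: (110/1,000) × 63.1 = 6.941
  West: (230/1,000) × 36.6 = 8.418
Post-stratified estimate = 52.646 → 52.6%.

52.6%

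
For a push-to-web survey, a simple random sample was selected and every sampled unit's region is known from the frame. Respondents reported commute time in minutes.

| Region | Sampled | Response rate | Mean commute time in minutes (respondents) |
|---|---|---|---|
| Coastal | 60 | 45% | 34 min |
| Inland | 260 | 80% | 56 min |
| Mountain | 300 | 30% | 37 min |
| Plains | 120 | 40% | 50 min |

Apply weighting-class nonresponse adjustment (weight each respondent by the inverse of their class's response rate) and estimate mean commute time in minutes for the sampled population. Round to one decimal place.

Weighting each respondent by the inverse class response rate inflates each class back to its sampled size, so the class weight is n_sampled:
  Coastal: 60 × 34 = 2040
  Inland: 260 × 56 = 14,560
  Mountain: 300 × 37 = 11,100
  Plains: 120 × 50 = 6000
Adjusted estimate = 33,700 / 740 = 45.5405 → 45.5.

45.5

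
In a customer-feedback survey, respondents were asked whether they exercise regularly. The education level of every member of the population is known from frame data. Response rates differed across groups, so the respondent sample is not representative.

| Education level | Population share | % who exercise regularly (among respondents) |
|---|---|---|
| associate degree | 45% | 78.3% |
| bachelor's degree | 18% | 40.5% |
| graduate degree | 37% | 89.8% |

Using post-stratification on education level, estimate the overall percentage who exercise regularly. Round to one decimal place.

75.8%

Post-stratification weights by population share, not respondent share:
  associate degree: 0.45 × 78.3 = 35.235
  bachelor's degree: 0.18 × 40.5 = 7.29
  graduate degree: 0.37 × 89.8 = 33.226
Post-stratified estimate = 75.751 → 75.8%.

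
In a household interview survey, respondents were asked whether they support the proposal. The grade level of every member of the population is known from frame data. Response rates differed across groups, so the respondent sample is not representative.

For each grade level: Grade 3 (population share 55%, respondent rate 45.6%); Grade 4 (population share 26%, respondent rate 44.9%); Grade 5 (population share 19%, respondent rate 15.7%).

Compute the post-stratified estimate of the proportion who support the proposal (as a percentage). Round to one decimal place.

Post-stratification weights by population share, not respondent share:
  Grade 3: 0.55 × 45.6 = 25.08
  Grade 4: 0.26 × 44.9 = 11.674
  Grade 5: 0.19 × 15.7 = 2.983
Post-stratified estimate = 39.737 → 39.7%.

39.7%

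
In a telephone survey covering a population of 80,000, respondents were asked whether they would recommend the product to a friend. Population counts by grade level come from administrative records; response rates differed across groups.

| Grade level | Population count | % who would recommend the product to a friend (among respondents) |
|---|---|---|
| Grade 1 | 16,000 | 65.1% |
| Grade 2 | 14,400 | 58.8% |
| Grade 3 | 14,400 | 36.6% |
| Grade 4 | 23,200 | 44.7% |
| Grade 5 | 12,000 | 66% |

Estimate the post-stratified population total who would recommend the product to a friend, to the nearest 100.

42,400

Each cell contributes its population count × the respondent rate:
  Grade 1: 16,000 × 65.1% = 10,416
  Grade 2: 14,400 × 58.8% = 8467.2
  Grade 3: 14,400 × 36.6% = 5270.4
  Grade 4: 23,200 × 44.7% = 10370.4
  Grade 5: 12,000 × 66% = 7920
Estimated total = 42,444 → 42,400.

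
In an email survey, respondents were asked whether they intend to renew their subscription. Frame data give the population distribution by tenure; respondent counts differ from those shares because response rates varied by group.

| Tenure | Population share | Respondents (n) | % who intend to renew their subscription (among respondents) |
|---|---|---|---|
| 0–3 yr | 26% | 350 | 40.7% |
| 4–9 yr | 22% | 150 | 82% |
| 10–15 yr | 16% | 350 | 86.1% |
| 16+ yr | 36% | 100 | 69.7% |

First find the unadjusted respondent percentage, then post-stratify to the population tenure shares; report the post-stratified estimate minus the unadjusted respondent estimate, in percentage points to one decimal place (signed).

Naive respondent-only estimate (weights = respondent counts):
  (350/950)×40.7 + (150/950)×82 + (350/950)×86.1 + (100/950)×69.7 = 67%
Reweighting by population tenure shares:
  0.26×40.7 + 0.22×82 + 0.16×86.1 + 0.36×69.7 = 67.49%
Difference = 67.49 − 67 = 0.49 pp.

+0.5 percentage points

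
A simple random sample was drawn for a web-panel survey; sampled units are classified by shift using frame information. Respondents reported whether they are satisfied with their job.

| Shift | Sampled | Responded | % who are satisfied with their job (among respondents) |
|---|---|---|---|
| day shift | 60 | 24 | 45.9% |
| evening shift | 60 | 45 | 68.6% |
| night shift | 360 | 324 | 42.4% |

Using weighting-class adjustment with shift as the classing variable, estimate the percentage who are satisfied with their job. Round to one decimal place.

Response rates by class: day shift 24/60 = 40%, evening shift 45/60 = 75%, night shift 324/360 = 90%.
With weight = n_sampled/n_responded per class, the weighted class total is n_sampled:
  day shift: 60 × 45.9 = 2754
  evening shift: 60 × 68.6 = 4116
  night shift: 360 × 42.4 = 15,264
Adjusted estimate = 22,134 / 480 = 46.1125 → 46.1%.

46.1%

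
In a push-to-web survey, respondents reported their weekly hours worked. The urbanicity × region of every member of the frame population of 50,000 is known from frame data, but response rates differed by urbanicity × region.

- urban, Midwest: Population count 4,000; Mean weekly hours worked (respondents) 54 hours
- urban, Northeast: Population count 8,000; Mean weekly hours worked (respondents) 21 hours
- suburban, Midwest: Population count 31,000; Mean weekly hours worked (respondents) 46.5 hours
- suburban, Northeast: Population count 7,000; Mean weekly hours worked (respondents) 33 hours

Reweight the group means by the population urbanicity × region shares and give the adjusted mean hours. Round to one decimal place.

41.1

Weight each group's respondent value by its population share:
  urban, Midwest: (4,000/50,000) × 54 = 4.32
  urban, Northeast: (8,000/50,000) × 21 = 3.36
  suburban, Midwest: (31,000/50,000) × 46.5 = 28.83
  suburban, Northeast: (7,000/50,000) × 33 = 4.62
Post-stratified estimate = 41.13 → 41.1.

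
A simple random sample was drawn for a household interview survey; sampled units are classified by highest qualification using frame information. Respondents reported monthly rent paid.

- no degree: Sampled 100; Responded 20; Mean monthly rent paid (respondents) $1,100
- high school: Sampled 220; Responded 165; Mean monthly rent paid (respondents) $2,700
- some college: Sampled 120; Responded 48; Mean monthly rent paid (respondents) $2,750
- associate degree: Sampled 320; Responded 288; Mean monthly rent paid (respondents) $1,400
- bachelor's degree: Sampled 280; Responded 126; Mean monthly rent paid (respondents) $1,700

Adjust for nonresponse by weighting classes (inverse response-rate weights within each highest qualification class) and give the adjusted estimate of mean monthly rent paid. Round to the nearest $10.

$1,880

Class response rates: no degree 20/100 = 20%, high school 165/220 = 75%, some college 48/120 = 40%, associate degree 288/320 = 90%, bachelor's degree 126/280 = 45%.
Inverse-response-rate weighting restores each class to its sampled count, so class totals weight by n_sampled:
  no degree: 100 × 1100 = 110,000
  high school: 220 × 2700 = 594,000
  some college: 120 × 2750 = 330,000
  associate degree: 320 × 1400 = 448,000
  bachelor's degree: 280 × 1700 = 476,000
Adjusted estimate = 1,958,000 / 1,040 = 1882.69 → $1,880.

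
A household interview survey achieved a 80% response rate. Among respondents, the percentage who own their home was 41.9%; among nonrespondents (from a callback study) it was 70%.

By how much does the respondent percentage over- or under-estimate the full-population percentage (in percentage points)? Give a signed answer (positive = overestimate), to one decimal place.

-5.6 percentage points

Nonresponse fraction = 1 − 0.8 = 0.2.
Bias = (nonresponse fraction) × (respondent percentage − nonrespondent percentage)
     = 0.2 × (41.9 − 70) = 0.2 × -28.1 = -5.62.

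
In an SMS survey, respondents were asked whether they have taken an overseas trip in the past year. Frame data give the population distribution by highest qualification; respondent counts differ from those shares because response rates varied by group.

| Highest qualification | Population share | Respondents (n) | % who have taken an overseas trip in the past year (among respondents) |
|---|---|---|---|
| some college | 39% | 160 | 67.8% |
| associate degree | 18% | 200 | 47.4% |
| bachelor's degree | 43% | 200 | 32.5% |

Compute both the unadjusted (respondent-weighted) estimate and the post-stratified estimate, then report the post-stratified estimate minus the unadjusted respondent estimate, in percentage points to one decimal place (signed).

Without adjustment, the pooled respondent share is:
  (160/560)×67.8 + (200/560)×47.4 + (200/560)×32.5 = 47.9071%
Post-stratified estimate weights by population shares:
  0.39×67.8 + 0.18×47.4 + 0.43×32.5 = 48.949%
Difference = 48.949 − 47.9071 = 1.0419 pp.

+1.0 percentage points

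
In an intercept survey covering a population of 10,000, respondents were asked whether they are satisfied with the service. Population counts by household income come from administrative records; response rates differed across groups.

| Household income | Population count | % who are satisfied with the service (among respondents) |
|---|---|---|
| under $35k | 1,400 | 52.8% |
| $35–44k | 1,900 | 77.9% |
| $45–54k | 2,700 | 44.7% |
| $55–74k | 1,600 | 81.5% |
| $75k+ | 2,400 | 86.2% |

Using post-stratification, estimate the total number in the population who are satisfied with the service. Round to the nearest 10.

Each cell contributes its population count × the respondent rate:
  under $35k: 1,400 × 52.8% = 739.2
  $35–44k: 1,900 × 77.9% = 1480.1
  $45–54k: 2,700 × 44.7% = 1206.9
  $55–74k: 1,600 × 81.5% = 1304
  $75k+: 2,400 × 86.2% = 2068.8
Estimated total = 6799 → 6,800.

6,800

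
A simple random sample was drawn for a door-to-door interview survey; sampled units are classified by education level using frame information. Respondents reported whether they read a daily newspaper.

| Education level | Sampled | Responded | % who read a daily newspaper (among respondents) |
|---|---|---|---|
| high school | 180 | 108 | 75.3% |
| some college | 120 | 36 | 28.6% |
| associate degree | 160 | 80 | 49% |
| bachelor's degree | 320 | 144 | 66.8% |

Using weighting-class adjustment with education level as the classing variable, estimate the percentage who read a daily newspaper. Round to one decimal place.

59.2%

Class response rates: high school 108/180 = 60%, some college 36/120 = 30%, associate degree 80/160 = 50%, bachelor's degree 144/320 = 45%.
With weight = n_sampled/n_responded per class, the weighted class total is n_sampled:
  high school: 180 × 75.3 = 13,554
  some college: 120 × 28.6 = 3432
  associate degree: 160 × 49 = 7840
  bachelor's degree: 320 × 66.8 = 21,376
Adjusted estimate = 46,202 / 780 = 59.2333 → 59.2%.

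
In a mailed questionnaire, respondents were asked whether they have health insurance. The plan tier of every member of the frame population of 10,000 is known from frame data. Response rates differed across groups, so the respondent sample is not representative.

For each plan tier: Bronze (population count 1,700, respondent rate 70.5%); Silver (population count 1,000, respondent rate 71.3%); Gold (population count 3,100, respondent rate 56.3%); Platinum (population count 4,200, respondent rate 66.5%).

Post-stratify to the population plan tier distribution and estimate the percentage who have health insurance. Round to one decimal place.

64.5%

Reweight to the known plan tier distribution:
  Bronze: (1,700/10,000) × 70.5 = 11.985
  Silver: (1,000/10,000) × 71.3 = 7.13
  Gold: (3,100/10,000) × 56.3 = 17.453
  Platinum: (4,200/10,000) × 66.5 = 27.93
Post-stratified estimate = 64.498 → 64.5%.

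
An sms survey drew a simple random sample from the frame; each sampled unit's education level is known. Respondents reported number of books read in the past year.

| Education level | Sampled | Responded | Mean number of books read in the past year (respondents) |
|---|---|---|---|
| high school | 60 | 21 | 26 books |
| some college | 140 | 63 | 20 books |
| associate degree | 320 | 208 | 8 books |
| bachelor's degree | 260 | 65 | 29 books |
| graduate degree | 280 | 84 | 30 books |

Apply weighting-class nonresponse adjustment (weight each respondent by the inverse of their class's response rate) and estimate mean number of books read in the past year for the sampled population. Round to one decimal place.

21.6

Class response rates: high school 21/60 = 35%, some college 63/140 = 45%, associate degree 208/320 = 65%, bachelor's degree 65/260 = 25%, graduate degree 84/280 = 30%.
Inverse-response-rate weighting restores each class to its sampled count, so class totals weight by n_sampled:
  high school: 60 × 26 = 1560
  some college: 140 × 20 = 2800
  associate degree: 320 × 8 = 2560
  bachelor's degree: 260 × 29 = 7540
  graduate degree: 280 × 30 = 8400
Adjusted estimate = 22,860 / 1,060 = 21.566 → 21.6.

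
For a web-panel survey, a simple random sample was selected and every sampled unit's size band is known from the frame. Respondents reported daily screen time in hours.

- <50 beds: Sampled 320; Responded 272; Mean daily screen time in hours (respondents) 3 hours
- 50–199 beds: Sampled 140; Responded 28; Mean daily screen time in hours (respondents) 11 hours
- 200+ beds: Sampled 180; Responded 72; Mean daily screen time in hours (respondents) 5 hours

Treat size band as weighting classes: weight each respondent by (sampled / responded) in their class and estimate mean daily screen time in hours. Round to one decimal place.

Class response rates: <50 beds 272/320 = 85%, 50–199 beds 28/140 = 20%, 200+ beds 72/180 = 40%.
Each respondent's weight = sampled/responded in their class; summing within a class gives n_sampled, so:
  <50 beds: 320 × 3 = 960
  50–199 beds: 140 × 11 = 1540
  200+ beds: 180 × 5 = 900
Adjusted estimate = 3400 / 640 = 5.3125 → 5.3.

5.3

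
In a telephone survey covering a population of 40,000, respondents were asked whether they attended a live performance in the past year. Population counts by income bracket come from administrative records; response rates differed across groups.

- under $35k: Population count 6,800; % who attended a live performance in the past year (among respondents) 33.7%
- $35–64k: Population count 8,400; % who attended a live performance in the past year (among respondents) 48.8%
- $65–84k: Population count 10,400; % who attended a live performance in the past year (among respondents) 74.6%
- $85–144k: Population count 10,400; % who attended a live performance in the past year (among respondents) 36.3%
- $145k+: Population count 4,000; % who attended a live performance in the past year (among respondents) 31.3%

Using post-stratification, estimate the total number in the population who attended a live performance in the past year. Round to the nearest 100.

19,200

Apply each group's respondent rate to its population count:
  under $35k: 6,800 × 33.7% = 2291.6
  $35–64k: 8,400 × 48.8% = 4099.2
  $65–84k: 10,400 × 74.6% = 7758.4
  $85–144k: 10,400 × 36.3% = 3775.2
  $145k+: 4,000 × 31.3% = 1252
Estimated total = 19176.4 → 19,200.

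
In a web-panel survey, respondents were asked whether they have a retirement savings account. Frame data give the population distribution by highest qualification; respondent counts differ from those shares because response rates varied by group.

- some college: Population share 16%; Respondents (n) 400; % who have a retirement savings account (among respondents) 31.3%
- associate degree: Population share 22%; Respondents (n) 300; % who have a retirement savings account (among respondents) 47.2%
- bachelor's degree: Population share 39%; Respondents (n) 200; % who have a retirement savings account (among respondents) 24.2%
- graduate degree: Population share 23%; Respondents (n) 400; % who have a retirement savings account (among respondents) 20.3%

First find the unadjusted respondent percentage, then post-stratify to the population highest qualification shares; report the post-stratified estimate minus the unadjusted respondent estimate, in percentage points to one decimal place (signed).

-1.0 percentage points

Without adjustment, the pooled respondent share is:
  (400/1300)×31.3 + (300/1300)×47.2 + (200/1300)×24.2 + (400/1300)×20.3 = 30.4923%
Post-stratifying to population shares instead:
  0.16×31.3 + 0.22×47.2 + 0.39×24.2 + 0.23×20.3 = 29.499%
Difference = 29.499 − 30.4923 = -0.9933 pp.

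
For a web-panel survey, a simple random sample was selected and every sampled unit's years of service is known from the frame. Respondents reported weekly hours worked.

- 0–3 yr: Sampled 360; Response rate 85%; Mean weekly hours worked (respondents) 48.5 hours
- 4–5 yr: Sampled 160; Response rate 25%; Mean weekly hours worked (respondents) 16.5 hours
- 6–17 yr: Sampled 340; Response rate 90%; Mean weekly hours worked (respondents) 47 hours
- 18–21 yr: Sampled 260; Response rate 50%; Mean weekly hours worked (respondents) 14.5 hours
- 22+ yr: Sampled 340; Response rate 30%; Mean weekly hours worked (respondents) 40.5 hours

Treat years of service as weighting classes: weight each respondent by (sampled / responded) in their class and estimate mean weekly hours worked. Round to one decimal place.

Inverse-response-rate weighting restores each class to its sampled count, so class totals weight by n_sampled:
  0–3 yr: 360 × 48.5 = 17,460
  4–5 yr: 160 × 16.5 = 2640
  6–17 yr: 340 × 47 = 15,980
  18–21 yr: 260 × 14.5 = 3770
  22+ yr: 340 × 40.5 = 13,770
Adjusted estimate = 53,620 / 1,460 = 36.726 → 36.7.

36.7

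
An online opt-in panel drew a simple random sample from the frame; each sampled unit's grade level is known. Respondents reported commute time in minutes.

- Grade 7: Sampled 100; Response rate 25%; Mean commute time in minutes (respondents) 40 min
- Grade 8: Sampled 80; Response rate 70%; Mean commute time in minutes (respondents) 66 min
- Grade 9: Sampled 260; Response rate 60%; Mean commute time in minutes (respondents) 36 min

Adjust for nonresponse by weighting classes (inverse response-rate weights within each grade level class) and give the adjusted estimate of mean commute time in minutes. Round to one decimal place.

Inverse-response-rate weighting restores each class to its sampled count, so class totals weight by n_sampled:
  Grade 7: 100 × 40 = 4000
  Grade 8: 80 × 66 = 5280
  Grade 9: 260 × 36 = 9360
Adjusted estimate = 18,640 / 440 = 42.3636 → 42.4.

42.4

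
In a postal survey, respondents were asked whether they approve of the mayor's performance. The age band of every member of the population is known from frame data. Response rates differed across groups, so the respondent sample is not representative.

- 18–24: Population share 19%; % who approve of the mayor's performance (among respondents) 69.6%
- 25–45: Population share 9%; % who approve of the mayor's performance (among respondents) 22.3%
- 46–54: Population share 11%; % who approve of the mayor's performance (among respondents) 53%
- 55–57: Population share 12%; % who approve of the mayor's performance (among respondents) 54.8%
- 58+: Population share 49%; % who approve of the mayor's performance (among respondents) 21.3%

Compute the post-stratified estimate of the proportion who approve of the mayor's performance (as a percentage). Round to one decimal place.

Post-stratification weights by population share, not respondent share:
  18–24: 0.19 × 69.6 = 13.224
  25–45: 0.09 × 22.3 = 2.007
  46–54: 0.11 × 53 = 5.83
  55–57: 0.12 × 54.8 = 6.576
  58+: 0.49 × 21.3 = 10.437
Post-stratified estimate = 38.074 → 38.1%.

38.1%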